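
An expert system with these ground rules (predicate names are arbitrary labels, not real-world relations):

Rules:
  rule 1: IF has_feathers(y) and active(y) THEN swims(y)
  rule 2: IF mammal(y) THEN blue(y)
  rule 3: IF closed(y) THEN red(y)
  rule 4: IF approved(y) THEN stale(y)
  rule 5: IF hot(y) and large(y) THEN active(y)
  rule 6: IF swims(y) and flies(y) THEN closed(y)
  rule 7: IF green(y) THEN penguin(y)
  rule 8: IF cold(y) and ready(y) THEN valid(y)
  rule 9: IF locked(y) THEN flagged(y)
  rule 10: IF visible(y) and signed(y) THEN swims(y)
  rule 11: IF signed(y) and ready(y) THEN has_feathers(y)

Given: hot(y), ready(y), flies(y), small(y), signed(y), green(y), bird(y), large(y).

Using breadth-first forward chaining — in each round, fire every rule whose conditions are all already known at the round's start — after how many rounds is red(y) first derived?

4

[1] rule 5 [IF hot(y) and large(y) THEN active(y)]; rule 7 [IF green(y) THEN penguin(y)]; rule 11 [IF signed(y) and ready(y) THEN has_feathers(y)]. ⇒ new: active(y), penguin(y), has_feathers(y).
[2] rule 1 [IF has_feathers(y) and active(y) THEN swims(y)]. ⇒ new: swims(y).
[3] rule 6 [IF swims(y) and flies(y) THEN closed(y)]. ⇒ new: closed(y).
[4] rule 3 [IF closed(y) THEN red(y)]. ⇒ new: red(y).
red(y) first appears in round 4.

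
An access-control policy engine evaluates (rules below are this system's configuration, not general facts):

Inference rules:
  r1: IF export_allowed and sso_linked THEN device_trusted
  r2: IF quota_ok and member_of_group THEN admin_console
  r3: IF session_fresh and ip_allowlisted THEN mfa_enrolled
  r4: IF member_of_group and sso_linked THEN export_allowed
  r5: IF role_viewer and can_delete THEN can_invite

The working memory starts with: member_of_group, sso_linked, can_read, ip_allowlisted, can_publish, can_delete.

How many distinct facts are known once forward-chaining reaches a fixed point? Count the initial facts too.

8

Round 1 — r4, derive export_allowed.
Round 2 — r1, derive device_trusted.
Closure: {can_delete, can_publish, can_read, device_trusted, export_allowed, ip_allowlisted, member_of_group, sso_linked} — 8 facts.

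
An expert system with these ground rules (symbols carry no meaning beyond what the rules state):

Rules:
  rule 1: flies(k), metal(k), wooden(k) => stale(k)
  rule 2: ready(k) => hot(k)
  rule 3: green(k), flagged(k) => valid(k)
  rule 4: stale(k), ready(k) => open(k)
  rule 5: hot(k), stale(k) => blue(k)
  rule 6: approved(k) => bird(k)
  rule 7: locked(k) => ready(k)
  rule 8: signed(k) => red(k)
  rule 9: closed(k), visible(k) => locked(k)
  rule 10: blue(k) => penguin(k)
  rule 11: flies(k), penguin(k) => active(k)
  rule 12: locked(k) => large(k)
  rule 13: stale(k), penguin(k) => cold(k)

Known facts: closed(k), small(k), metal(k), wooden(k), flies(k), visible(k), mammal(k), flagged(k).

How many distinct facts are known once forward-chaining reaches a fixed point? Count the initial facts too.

18

Round 1: rule 1 [flies(k), metal(k), wooden(k) => stale(k)]; rule 9 [closed(k), visible(k) => locked(k)]. New: stale(k), locked(k).
Round 2: rule 7 [locked(k) => ready(k)]; rule 12 [locked(k) => large(k)]. New: ready(k), large(k).
Round 3: rule 2 [ready(k) => hot(k)]; rule 4 [stale(k), ready(k) => open(k)]. New: hot(k), open(k).
Round 4: rule 5 [hot(k), stale(k) => blue(k)]. New: blue(k).
Round 5: rule 10 [blue(k) => penguin(k)]. New: penguin(k).
Round 6: rule 11 [flies(k), penguin(k) => active(k)]; rule 13 [stale(k), penguin(k) => cold(k)]. New: active(k), cold(k).
Closure: {active(k), blue(k), closed(k), cold(k), flagged(k), flies(k), hot(k), large(k), locked(k), mammal(k), metal(k), open(k), penguin(k), ready(k), small(k), stale(k), visible(k), wooden(k)} — 18 facts.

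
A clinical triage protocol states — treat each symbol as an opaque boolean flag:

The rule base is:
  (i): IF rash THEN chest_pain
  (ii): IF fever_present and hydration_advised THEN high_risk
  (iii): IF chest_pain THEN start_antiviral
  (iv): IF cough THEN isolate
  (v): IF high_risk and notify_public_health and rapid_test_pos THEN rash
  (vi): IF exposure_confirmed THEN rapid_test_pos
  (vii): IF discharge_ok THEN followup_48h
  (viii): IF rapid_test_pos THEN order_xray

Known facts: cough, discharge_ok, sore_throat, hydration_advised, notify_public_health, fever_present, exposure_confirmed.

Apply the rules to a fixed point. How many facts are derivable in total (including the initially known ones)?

Round 1: (ii) [IF fever_present and hydration_advised THEN high_risk]; (iv) [IF cough THEN isolate]; (vi) [IF exposure_confirmed THEN rapid_test_pos]; (vii) [IF discharge_ok THEN followup_48h]. New: high_risk, isolate, rapid_test_pos, followup_48h.
Round 2: (v) [IF high_risk and notify_public_health and rapid_test_pos THEN rash]; (viii) [IF rapid_test_pos THEN order_xray]. New: rash, order_xray.
Round 3: (i) [IF rash THEN chest_pain]. New: chest_pain.
Round 4: (iii) [IF chest_pain THEN start_antiviral]. New: start_antiviral.
Closure: {chest_pain, cough, discharge_ok, exposure_confirmed, fever_present, followup_48h, high_risk, hydration_advised, isolate, notify_public_health, order_xray, rapid_test_pos, rash, sore_throat, start_antiviral} — 15 facts.

15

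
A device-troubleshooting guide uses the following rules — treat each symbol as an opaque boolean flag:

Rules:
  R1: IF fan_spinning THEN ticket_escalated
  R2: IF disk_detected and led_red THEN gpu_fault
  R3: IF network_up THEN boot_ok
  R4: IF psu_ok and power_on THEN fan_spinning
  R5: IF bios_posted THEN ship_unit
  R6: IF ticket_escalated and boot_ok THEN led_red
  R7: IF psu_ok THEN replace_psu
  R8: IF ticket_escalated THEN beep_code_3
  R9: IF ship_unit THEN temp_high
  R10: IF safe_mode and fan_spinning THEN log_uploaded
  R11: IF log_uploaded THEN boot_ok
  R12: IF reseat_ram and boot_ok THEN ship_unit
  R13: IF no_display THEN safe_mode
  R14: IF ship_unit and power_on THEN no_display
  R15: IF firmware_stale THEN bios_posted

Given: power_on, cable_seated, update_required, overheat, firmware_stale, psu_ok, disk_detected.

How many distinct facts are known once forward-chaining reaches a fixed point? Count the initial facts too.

20

Round 1: R4 [IF psu_ok and power_on THEN fan_spinning]; R7 [IF psu_ok THEN replace_psu]; R15 [IF firmware_stale THEN bios_posted]. Adds fan_spinning, replace_psu, bios_posted.
Round 2: R1 [IF fan_spinning THEN ticket_escalated]; R5 [IF bios_posted THEN ship_unit]. Adds ticket_escalated, ship_unit.
Round 3: R8 [IF ticket_escalated THEN beep_code_3]; R9 [IF ship_unit THEN temp_high]; R14 [IF ship_unit and power_on THEN no_display]. Adds beep_code_3, temp_high, no_display.
Round 4: R13 [IF no_display THEN safe_mode]. Adds safe_mode.
Round 5: R10 [IF safe_mode and fan_spinning THEN log_uploaded]. Adds log_uploaded.
Round 6: R11 [IF log_uploaded THEN boot_ok]. Adds boot_ok.
Round 7: R6 [IF ticket_escalated and boot_ok THEN led_red]. Adds led_red.
Round 8: R2 [IF disk_detected and led_red THEN gpu_fault]. Adds gpu_fault.
Closure: {beep_code_3, bios_posted, boot_ok, cable_seated, disk_detected, fan_spinning, firmware_stale, gpu_fault, led_red, log_uploaded, no_display, overheat, power_on, psu_ok, replace_psu, safe_mode, ship_unit, temp_high, ticket_escalated, update_required} — 20 facts.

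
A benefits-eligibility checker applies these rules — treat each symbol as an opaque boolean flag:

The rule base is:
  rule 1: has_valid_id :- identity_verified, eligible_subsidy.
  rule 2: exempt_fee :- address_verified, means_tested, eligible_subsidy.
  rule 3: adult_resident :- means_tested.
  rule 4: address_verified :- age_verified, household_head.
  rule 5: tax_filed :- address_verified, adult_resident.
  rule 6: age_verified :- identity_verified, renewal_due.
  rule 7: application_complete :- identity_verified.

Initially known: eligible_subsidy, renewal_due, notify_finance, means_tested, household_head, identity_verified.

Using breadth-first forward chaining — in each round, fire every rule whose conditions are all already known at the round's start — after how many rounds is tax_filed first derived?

Round 1 fires rule 1, rule 3, rule 6, rule 7, giving has_valid_id, adult_resident, age_verified, application_complete.
Round 2 fires rule 4, giving address_verified.
Round 3 fires rule 2, rule 5, giving exempt_fee, tax_filed.
tax_filed first appears in round 3.

3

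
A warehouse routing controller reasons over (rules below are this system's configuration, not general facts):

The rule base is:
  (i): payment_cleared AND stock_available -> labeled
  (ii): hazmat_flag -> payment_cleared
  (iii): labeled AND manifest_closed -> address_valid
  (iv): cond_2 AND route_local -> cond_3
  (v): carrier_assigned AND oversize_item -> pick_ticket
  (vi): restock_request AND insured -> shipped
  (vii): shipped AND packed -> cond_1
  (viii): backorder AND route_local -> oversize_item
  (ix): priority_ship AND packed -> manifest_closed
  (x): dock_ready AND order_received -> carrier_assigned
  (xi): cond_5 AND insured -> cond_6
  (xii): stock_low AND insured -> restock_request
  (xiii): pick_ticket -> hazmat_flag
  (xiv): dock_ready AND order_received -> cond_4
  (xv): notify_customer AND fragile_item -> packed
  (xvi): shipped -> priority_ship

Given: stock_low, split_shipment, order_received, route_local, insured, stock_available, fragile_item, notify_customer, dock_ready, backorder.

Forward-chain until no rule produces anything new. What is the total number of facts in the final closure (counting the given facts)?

24

Round 1 — (viii), (x), (xii), (xiv), (xv), derive oversize_item, carrier_assigned, restock_request, cond_4, packed.
Round 2 — (v), (vi), derive pick_ticket, shipped.
Round 3 — (vii), (xiii), (xvi), derive cond_1, hazmat_flag, priority_ship.
Round 4 — (ii), (ix), derive payment_cleared, manifest_closed.
Round 5 — (i), derive labeled.
Round 6 — (iii), derive address_valid.
Closure: {address_valid, backorder, carrier_assigned, cond_1, cond_4, dock_ready, fragile_item, hazmat_flag, insured, labeled, manifest_closed, notify_customer, order_received, oversize_item, packed, payment_cleared, pick_ticket, priority_ship, restock_request, route_local, shipped, split_shipment, stock_available, stock_low} — 24 facts.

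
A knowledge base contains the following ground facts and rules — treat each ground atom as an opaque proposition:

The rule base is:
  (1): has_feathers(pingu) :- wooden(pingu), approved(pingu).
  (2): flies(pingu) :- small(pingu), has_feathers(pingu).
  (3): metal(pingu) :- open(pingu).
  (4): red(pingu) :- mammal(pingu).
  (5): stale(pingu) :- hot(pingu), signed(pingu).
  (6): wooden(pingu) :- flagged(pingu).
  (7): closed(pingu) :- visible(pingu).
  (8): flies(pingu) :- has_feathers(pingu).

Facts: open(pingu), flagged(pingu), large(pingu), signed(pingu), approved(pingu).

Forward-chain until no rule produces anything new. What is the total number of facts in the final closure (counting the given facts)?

9

Round 1: (3) [metal(pingu) :- open(pingu).]; (6) [wooden(pingu) :- flagged(pingu).]. Adds metal(pingu), wooden(pingu).
Round 2: (1) [has_feathers(pingu) :- wooden(pingu), approved(pingu).]. Adds has_feathers(pingu).
Round 3: (8) [flies(pingu) :- has_feathers(pingu).]. Adds flies(pingu).
Closure: {approved(pingu), flagged(pingu), flies(pingu), has_feathers(pingu), large(pingu), metal(pingu), open(pingu), signed(pingu), wooden(pingu)} — 9 facts.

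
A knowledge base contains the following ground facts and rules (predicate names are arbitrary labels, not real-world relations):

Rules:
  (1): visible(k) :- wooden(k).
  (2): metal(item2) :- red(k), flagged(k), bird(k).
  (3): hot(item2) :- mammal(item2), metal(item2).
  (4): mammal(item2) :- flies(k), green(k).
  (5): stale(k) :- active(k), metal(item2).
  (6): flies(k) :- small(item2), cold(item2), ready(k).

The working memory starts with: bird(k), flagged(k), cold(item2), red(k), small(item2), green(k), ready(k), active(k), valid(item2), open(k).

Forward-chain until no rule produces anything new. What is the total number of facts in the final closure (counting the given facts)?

Round 1: (2) [metal(item2) :- red(k), flagged(k), bird(k).]; (6) [flies(k) :- small(item2), cold(item2), ready(k).]. New: metal(item2), flies(k).
Round 2: (4) [mammal(item2) :- flies(k), green(k).]; (5) [stale(k) :- active(k), metal(item2).]. New: mammal(item2), stale(k).
Round 3: (3) [hot(item2) :- mammal(item2), metal(item2).]. New: hot(item2).
Closure: {active(k), bird(k), cold(item2), flagged(k), flies(k), green(k), hot(item2), mammal(item2), metal(item2), open(k), ready(k), red(k), small(item2), stale(k), valid(item2)} — 15 facts.

15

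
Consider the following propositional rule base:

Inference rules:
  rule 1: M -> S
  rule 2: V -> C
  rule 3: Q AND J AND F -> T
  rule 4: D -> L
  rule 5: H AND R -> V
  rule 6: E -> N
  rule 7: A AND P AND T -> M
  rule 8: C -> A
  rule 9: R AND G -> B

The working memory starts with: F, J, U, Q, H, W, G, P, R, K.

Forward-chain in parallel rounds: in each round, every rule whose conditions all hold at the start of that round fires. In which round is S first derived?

5

[1] rule 3 [Q AND J AND F -> T]; rule 5 [H AND R -> V]; rule 9 [R AND G -> B]. ⇒ new: T, V, B.
[2] rule 2 [V -> C]. ⇒ new: C.
[3] rule 8 [C -> A]. ⇒ new: A.
[4] rule 7 [A AND P AND T -> M]. ⇒ new: M.
[5] rule 1 [M -> S]. ⇒ new: S.
S first appears in round 5.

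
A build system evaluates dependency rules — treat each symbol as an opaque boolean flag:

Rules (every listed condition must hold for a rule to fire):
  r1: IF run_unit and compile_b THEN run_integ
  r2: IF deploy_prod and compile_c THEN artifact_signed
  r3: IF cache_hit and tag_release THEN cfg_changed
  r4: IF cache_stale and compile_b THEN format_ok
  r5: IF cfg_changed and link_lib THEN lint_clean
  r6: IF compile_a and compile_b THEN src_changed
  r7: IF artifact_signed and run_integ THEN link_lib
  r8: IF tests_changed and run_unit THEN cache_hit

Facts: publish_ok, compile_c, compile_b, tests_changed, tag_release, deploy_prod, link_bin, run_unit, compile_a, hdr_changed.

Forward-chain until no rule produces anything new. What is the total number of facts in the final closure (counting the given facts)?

17

Round 1 — r1, r2, r6, r8, derive run_integ, artifact_signed, src_changed, cache_hit.
Round 2 — r3, r7, derive cfg_changed, link_lib.
Round 3 — r5, derive lint_clean.
Closure: {artifact_signed, cache_hit, cfg_changed, compile_a, compile_b, compile_c, deploy_prod, hdr_changed, link_bin, link_lib, lint_clean, publish_ok, run_integ, run_unit, src_changed, tag_release, tests_changed} — 17 facts.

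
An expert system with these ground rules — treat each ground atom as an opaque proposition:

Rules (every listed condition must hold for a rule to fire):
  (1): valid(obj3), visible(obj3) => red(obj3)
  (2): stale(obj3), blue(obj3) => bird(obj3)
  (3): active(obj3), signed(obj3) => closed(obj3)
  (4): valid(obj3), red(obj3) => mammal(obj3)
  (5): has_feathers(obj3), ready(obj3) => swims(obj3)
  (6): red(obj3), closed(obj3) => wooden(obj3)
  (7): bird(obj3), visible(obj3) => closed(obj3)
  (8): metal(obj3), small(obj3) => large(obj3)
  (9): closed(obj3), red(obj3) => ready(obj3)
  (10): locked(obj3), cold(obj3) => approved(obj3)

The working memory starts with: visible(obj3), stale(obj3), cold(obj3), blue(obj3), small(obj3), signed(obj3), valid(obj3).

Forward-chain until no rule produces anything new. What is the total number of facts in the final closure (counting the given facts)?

13

Round 1: (1) [valid(obj3), visible(obj3) => red(obj3)]; (2) [stale(obj3), blue(obj3) => bird(obj3)]. New: red(obj3), bird(obj3).
Round 2: (4) [valid(obj3), red(obj3) => mammal(obj3)]; (7) [bird(obj3), visible(obj3) => closed(obj3)]. New: mammal(obj3), closed(obj3).
Round 3: (6) [red(obj3), closed(obj3) => wooden(obj3)]; (9) [closed(obj3), red(obj3) => ready(obj3)]. New: wooden(obj3), ready(obj3).
Closure: {bird(obj3), blue(obj3), closed(obj3), cold(obj3), mammal(obj3), ready(obj3), red(obj3), signed(obj3), small(obj3), stale(obj3), valid(obj3), visible(obj3), wooden(obj3)} — 13 facts.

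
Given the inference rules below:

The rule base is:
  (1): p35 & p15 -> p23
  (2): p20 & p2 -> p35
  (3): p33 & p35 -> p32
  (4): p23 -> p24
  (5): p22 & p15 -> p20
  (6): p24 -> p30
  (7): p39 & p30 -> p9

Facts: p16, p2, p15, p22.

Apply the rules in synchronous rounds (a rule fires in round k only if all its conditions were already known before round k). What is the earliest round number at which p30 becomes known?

5

Round 1 fires (5), giving p20.
Round 2 fires (2), giving p35.
Round 3 fires (1), giving p23.
Round 4 fires (4), giving p24.
Round 5 fires (6), giving p30.
p30 first appears in round 5.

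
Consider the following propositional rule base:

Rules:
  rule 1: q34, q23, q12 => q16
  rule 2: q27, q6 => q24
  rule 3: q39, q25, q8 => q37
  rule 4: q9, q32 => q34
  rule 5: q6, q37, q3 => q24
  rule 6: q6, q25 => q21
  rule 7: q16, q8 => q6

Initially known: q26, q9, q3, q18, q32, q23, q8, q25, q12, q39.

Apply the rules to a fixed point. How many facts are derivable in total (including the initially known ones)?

Round 1: rule 3 [q39, q25, q8 => q37]; rule 4 [q9, q32 => q34]. New: q37, q34.
Round 2: rule 1 [q34, q23, q12 => q16]. New: q16.
Round 3: rule 7 [q16, q8 => q6]. New: q6.
Round 4: rule 5 [q6, q37, q3 => q24]; rule 6 [q6, q25 => q21]. New: q24, q21.
Closure: {q12, q16, q18, q21, q23, q24, q25, q26, q3, q32, q34, q37, q39, q6, q8, q9} — 16 facts.

16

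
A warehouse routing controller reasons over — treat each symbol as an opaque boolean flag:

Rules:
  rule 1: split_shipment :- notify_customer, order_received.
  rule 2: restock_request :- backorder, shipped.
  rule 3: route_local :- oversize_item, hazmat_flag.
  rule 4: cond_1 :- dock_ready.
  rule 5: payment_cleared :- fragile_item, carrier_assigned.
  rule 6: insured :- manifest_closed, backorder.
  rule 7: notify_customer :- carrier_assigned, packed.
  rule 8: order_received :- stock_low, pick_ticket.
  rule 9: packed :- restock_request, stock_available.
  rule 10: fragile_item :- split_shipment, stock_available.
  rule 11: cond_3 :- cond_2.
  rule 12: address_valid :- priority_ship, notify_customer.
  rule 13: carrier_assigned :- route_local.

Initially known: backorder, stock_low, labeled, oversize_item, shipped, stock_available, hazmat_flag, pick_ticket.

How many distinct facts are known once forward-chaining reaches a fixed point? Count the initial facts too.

Round 1 — rule 2, rule 3, rule 8, derive restock_request, route_local, order_received.
Round 2 — rule 9, rule 13, derive packed, carrier_assigned.
Round 3 — rule 7, derive notify_customer.
Round 4 — rule 1, derive split_shipment.
Round 5 — rule 10, derive fragile_item.
Round 6 — rule 5, derive payment_cleared.
Closure: {backorder, carrier_assigned, fragile_item, hazmat_flag, labeled, notify_customer, order_received, oversize_item, packed, payment_cleared, pick_ticket, restock_request, route_local, shipped, split_shipment, stock_available, stock_low} — 17 facts.

17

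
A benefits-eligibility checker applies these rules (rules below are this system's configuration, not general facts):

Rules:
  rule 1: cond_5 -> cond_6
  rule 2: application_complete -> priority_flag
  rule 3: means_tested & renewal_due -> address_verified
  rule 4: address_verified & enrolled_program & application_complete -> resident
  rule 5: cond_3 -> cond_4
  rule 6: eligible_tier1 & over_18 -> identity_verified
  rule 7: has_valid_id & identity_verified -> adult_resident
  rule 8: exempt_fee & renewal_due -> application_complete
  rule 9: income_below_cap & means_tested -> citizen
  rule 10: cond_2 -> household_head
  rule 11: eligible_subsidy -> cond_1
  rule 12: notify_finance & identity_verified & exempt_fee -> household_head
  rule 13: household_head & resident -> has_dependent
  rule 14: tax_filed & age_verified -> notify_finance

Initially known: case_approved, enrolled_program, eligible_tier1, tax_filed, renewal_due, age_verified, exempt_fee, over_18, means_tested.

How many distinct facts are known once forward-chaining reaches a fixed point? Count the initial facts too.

17

Round 1 fires rule 3, rule 6, rule 8, rule 14, giving address_verified, identity_verified, application_complete, notify_finance.
Round 2 fires rule 2, rule 4, rule 12, giving priority_flag, resident, household_head.
Round 3 fires rule 13, giving has_dependent.
Closure: {address_verified, age_verified, application_complete, case_approved, eligible_tier1, enrolled_program, exempt_fee, has_dependent, household_head, identity_verified, means_tested, notify_finance, over_18, priority_flag, renewal_due, resident, tax_filed} — 17 facts.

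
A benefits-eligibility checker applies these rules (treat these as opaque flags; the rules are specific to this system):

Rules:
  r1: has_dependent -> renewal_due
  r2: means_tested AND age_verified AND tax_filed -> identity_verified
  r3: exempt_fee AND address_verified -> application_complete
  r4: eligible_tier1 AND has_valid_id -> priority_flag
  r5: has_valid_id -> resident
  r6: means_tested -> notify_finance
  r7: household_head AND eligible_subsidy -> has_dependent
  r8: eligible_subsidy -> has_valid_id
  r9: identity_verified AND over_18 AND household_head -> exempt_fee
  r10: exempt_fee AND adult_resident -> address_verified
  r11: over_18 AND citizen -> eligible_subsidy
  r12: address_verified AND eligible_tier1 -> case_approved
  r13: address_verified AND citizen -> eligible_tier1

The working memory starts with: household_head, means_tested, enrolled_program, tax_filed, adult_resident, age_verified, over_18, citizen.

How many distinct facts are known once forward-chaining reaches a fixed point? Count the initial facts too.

21

Round 1 — r2, r6, r11, derive identity_verified, notify_finance, eligible_subsidy.
Round 2 — r7, r8, r9, derive has_dependent, has_valid_id, exempt_fee.
Round 3 — r1, r5, r10, derive renewal_due, resident, address_verified.
Round 4 — r3, r13, derive application_complete, eligible_tier1.
Round 5 — r4, r12, derive priority_flag, case_approved.
Closure: {address_verified, adult_resident, age_verified, application_complete, case_approved, citizen, eligible_subsidy, eligible_tier1, enrolled_program, exempt_fee, has_dependent, has_valid_id, household_head, identity_verified, means_tested, notify_finance, over_18, priority_flag, renewal_due, resident, tax_filed} — 21 facts.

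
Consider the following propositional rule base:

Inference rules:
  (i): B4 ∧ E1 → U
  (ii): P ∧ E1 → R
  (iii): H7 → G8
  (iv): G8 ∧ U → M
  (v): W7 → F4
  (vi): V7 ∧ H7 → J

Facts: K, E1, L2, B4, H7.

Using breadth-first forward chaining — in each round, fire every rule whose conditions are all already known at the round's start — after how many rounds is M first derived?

Round 1 fires (i), (iii), giving U, G8.
Round 2 fires (iv), giving M.
M first appears in round 2.

2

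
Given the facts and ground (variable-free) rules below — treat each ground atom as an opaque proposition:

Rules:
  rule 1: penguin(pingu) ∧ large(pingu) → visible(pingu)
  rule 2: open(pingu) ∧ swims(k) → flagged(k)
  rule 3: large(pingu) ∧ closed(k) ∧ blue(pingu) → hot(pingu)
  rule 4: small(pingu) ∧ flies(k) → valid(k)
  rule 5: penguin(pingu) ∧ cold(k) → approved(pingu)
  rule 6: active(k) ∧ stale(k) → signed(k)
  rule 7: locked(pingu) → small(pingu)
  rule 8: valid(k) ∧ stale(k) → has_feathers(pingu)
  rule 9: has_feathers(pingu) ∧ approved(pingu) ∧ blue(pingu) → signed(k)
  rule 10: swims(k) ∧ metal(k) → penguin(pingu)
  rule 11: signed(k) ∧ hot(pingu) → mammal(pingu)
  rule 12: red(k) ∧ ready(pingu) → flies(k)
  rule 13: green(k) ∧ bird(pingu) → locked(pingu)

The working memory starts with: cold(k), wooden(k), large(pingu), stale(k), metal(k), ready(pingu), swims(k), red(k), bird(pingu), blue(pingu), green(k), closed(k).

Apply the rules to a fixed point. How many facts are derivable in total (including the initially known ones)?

Round 1 fires rule 3, rule 10, rule 12, rule 13, giving hot(pingu), penguin(pingu), flies(k), locked(pingu).
Round 2 fires rule 1, rule 5, rule 7, giving visible(pingu), approved(pingu), small(pingu).
Round 3 fires rule 4, giving valid(k).
Round 4 fires rule 8, giving has_feathers(pingu).
Round 5 fires rule 9, giving signed(k).
Round 6 fires rule 11, giving mammal(pingu).
Closure: {approved(pingu), bird(pingu), blue(pingu), closed(k), cold(k), flies(k), green(k), has_feathers(pingu), hot(pingu), large(pingu), locked(pingu), mammal(pingu), metal(k), penguin(pingu), ready(pingu), red(k), signed(k), small(pingu), stale(k), swims(k), valid(k), visible(pingu), wooden(k)} — 23 facts.

23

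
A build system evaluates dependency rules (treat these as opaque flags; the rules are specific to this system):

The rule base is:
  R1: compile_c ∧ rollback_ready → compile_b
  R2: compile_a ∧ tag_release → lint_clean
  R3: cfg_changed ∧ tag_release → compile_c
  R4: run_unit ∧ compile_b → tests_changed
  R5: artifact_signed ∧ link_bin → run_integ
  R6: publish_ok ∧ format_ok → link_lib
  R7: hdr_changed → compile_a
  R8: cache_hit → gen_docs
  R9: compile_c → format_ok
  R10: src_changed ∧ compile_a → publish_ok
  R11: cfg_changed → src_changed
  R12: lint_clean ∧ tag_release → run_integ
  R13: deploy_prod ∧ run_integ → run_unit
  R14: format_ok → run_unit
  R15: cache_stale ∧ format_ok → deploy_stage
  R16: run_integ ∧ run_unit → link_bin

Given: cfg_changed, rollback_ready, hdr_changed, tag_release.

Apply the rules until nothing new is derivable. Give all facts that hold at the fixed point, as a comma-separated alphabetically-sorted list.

Round 1 — R3, R7, R11, derive compile_c, compile_a, src_changed.
Round 2 — R1, R2, R9, R10, derive compile_b, lint_clean, format_ok, publish_ok.
Round 3 — R6, R12, R14, derive link_lib, run_integ, run_unit.
Round 4 — R4, R16, derive tests_changed, link_bin.

cfg_changed, compile_a, compile_b, compile_c, format_ok, hdr_changed, link_bin, link_lib, lint_clean, publish_ok, rollback_ready, run_integ, run_unit, src_changed, tag_release, tests_changed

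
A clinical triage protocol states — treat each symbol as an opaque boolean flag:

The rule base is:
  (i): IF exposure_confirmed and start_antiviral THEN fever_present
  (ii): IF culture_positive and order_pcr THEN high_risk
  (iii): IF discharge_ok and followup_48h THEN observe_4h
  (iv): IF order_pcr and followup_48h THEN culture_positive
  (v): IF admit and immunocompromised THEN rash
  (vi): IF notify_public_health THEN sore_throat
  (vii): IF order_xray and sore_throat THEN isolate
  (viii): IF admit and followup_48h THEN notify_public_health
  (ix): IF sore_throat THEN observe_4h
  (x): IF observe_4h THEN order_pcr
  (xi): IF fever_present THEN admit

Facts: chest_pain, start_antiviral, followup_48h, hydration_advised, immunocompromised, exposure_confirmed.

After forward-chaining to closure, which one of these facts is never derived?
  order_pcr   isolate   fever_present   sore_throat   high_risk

isolate

Round 1 fires (i), giving fever_present.
Round 2 fires (xi), giving admit.
Round 3 fires (v), (viii), giving rash, notify_public_health.
Round 4 fires (vi), giving sore_throat.
Round 5 fires (ix), giving observe_4h.
Round 6 fires (x), giving order_pcr.
Round 7 fires (iv), giving culture_positive.
Round 8 fires (ii), giving high_risk.
Derived: fever_present (round 1), high_risk (round 8), sore_throat (round 4), order_pcr (round 6). isolate never appears in any round.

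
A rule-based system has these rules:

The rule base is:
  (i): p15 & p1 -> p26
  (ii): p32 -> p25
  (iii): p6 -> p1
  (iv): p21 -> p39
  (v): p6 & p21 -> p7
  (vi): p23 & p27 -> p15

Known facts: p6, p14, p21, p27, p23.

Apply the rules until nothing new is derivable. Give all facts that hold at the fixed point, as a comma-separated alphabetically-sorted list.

Round 1 fires (iii), (iv), (v), (vi), giving p1, p39, p7, p15.
Round 2 fires (i), giving p26.

p1, p14, p15, p21, p23, p26, p27, p39, p6, p7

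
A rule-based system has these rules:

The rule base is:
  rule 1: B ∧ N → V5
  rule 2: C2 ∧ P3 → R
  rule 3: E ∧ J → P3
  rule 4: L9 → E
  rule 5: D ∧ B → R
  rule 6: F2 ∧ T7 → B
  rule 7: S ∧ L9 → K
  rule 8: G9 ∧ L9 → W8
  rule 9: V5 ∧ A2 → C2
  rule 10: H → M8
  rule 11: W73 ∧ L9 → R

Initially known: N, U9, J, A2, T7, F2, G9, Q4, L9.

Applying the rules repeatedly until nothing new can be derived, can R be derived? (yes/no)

yes

[1] rule 4 [L9 → E]; rule 6 [F2 ∧ T7 → B]; rule 8 [G9 ∧ L9 → W8]. ⇒ new: E, B, W8.
[2] rule 1 [B ∧ N → V5]; rule 3 [E ∧ J → P3]. ⇒ new: V5, P3.
[3] rule 9 [V5 ∧ A2 → C2]. ⇒ new: C2.
[4] rule 2 [C2 ∧ P3 → R]. ⇒ new: R.
R appears in round 4, so it is derivable.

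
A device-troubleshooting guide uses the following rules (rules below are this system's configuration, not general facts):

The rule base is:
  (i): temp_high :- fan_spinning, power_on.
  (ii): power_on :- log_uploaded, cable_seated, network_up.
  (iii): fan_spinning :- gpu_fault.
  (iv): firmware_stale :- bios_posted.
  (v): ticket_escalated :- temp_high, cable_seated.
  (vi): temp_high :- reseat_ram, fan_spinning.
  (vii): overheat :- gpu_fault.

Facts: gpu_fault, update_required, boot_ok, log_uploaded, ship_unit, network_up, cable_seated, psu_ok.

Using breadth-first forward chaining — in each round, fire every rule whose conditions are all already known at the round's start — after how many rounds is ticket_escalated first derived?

Round 1 fires (ii), (iii), (vii), giving power_on, fan_spinning, overheat.
Round 2 fires (i), giving temp_high.
Round 3 fires (v), giving ticket_escalated.
ticket_escalated first appears in round 3.

3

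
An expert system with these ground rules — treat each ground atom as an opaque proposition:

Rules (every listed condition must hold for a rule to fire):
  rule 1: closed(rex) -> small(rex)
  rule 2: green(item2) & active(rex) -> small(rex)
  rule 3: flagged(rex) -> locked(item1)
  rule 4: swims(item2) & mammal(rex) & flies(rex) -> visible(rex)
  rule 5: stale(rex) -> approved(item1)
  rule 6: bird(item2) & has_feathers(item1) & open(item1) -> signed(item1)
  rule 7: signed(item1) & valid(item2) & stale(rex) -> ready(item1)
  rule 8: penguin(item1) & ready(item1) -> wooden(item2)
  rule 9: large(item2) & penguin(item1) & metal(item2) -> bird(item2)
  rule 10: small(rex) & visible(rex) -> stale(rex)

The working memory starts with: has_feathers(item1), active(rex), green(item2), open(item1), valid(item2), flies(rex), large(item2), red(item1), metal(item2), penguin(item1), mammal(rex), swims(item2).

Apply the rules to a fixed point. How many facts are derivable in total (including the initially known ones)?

[1] rule 2 [green(item2) & active(rex) -> small(rex)]; rule 4 [swims(item2) & mammal(rex) & flies(rex) -> visible(rex)]; rule 9 [large(item2) & penguin(item1) & metal(item2) -> bird(item2)]. ⇒ new: small(rex), visible(rex), bird(item2).
[2] rule 6 [bird(item2) & has_feathers(item1) & open(item1) -> signed(item1)]; rule 10 [small(rex) & visible(rex) -> stale(rex)]. ⇒ new: signed(item1), stale(rex).
[3] rule 5 [stale(rex) -> approved(item1)]; rule 7 [signed(item1) & valid(item2) & stale(rex) -> ready(item1)]. ⇒ new: approved(item1), ready(item1).
[4] rule 8 [penguin(item1) & ready(item1) -> wooden(item2)]. ⇒ new: wooden(item2).
Closure: {active(rex), approved(item1), bird(item2), flies(rex), green(item2), has_feathers(item1), large(item2), mammal(rex), metal(item2), open(item1), penguin(item1), ready(item1), red(item1), signed(item1), small(rex), stale(rex), swims(item2), valid(item2), visible(rex), wooden(item2)} — 20 facts.

20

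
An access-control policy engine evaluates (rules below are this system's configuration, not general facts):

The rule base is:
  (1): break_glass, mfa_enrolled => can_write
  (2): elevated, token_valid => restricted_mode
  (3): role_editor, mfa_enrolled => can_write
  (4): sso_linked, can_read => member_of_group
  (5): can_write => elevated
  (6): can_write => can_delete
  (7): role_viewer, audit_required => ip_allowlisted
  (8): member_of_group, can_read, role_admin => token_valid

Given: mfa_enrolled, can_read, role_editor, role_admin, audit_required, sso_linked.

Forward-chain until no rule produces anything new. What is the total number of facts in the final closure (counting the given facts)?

Round 1 fires (3), (4), giving can_write, member_of_group.
Round 2 fires (5), (6), (8), giving elevated, can_delete, token_valid.
Round 3 fires (2), giving restricted_mode.
Closure: {audit_required, can_delete, can_read, can_write, elevated, member_of_group, mfa_enrolled, restricted_mode, role_admin, role_editor, sso_linked, token_valid} — 12 facts.

12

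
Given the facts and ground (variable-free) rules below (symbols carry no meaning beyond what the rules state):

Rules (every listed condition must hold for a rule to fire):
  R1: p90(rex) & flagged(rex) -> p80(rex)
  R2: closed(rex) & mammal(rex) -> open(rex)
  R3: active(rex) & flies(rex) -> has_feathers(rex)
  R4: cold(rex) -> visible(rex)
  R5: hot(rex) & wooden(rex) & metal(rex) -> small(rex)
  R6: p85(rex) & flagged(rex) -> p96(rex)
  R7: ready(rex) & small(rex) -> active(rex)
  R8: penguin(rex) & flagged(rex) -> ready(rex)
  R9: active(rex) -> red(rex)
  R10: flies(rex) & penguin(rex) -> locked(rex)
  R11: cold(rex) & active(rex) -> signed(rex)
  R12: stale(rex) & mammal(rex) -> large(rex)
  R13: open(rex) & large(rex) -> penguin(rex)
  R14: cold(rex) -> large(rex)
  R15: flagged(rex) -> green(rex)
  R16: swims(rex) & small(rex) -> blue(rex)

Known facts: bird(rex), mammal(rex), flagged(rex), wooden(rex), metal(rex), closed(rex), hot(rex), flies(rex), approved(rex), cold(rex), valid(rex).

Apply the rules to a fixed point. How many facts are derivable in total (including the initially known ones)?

23

Round 1 — R2, R4, R5, R14, R15, derive open(rex), visible(rex), small(rex), large(rex), green(rex).
Round 2 — R13, derive penguin(rex).
Round 3 — R8, R10, derive ready(rex), locked(rex).
Round 4 — R7, derive active(rex).
Round 5 — R3, R9, R11, derive has_feathers(rex), red(rex), signed(rex).
Closure: {active(rex), approved(rex), bird(rex), closed(rex), cold(rex), flagged(rex), flies(rex), green(rex), has_feathers(rex), hot(rex), large(rex), locked(rex), mammal(rex), metal(rex), open(rex), penguin(rex), ready(rex), red(rex), signed(rex), small(rex), valid(rex), visible(rex), wooden(rex)} — 23 facts.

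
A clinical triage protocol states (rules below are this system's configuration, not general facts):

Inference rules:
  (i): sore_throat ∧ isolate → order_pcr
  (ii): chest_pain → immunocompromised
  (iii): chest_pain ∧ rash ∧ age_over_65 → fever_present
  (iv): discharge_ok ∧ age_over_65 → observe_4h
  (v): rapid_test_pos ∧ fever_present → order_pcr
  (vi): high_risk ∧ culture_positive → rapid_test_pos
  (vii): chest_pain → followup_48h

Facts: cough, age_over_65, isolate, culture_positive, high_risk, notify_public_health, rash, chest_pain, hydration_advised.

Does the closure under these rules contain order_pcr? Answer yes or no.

yes

Round 1: (ii) [chest_pain → immunocompromised]; (iii) [chest_pain ∧ rash ∧ age_over_65 → fever_present]; (vi) [high_risk ∧ culture_positive → rapid_test_pos]; (vii) [chest_pain → followup_48h]. New: immunocompromised, fever_present, rapid_test_pos, followup_48h.
Round 2: (v) [rapid_test_pos ∧ fever_present → order_pcr]. New: order_pcr.
order_pcr appears in round 2, so it is derivable.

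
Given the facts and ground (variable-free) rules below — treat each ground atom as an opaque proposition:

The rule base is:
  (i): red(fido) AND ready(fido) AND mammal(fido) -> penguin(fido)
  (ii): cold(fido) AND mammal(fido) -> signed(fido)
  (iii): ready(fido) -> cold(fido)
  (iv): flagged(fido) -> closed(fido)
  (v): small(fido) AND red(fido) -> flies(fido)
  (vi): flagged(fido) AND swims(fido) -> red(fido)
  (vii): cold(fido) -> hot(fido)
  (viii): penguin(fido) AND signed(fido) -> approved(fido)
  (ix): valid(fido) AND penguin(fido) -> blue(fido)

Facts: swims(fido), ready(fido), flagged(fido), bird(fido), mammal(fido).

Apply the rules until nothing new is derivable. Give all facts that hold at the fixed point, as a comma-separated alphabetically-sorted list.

approved(fido), bird(fido), closed(fido), cold(fido), flagged(fido), hot(fido), mammal(fido), penguin(fido), ready(fido), red(fido), signed(fido), swims(fido)

Round 1 fires (iii), (iv), (vi), giving cold(fido), closed(fido), red(fido).
Round 2 fires (i), (ii), (vii), giving penguin(fido), signed(fido), hot(fido).
Round 3 fires (viii), giving approved(fido).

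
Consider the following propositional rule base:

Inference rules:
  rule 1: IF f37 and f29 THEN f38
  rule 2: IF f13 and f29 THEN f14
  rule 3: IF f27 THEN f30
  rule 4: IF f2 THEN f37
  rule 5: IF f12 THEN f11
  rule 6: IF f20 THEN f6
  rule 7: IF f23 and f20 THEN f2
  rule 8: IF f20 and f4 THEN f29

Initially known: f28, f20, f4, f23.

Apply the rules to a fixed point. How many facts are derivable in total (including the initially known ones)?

9

Round 1 — rule 6, rule 7, rule 8, derive f6, f2, f29.
Round 2 — rule 4, derive f37.
Round 3 — rule 1, derive f38.
Closure: {f2, f20, f23, f28, f29, f37, f38, f4, f6} — 9 facts.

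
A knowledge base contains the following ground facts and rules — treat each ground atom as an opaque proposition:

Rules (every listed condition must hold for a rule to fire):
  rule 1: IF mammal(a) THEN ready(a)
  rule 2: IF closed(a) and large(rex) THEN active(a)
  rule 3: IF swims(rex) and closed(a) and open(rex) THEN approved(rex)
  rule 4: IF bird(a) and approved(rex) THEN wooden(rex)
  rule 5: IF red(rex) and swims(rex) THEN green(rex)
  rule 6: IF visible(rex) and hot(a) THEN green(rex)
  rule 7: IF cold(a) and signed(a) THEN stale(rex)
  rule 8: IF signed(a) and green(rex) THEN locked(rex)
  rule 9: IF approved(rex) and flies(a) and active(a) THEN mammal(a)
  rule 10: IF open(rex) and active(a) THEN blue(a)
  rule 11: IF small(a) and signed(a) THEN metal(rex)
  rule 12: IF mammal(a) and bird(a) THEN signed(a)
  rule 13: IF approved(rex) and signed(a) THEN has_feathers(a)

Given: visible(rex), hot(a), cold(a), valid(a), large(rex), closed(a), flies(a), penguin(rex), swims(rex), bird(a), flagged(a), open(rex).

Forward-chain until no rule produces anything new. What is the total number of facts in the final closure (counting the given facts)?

[1] rule 2 [IF closed(a) and large(rex) THEN active(a)]; rule 3 [IF swims(rex) and closed(a) and open(rex) THEN approved(rex)]; rule 6 [IF visible(rex) and hot(a) THEN green(rex)]. ⇒ new: active(a), approved(rex), green(rex).
[2] rule 4 [IF bird(a) and approved(rex) THEN wooden(rex)]; rule 9 [IF approved(rex) and flies(a) and active(a) THEN mammal(a)]; rule 10 [IF open(rex) and active(a) THEN blue(a)]. ⇒ new: wooden(rex), mammal(a), blue(a).
[3] rule 1 [IF mammal(a) THEN ready(a)]; rule 12 [IF mammal(a) and bird(a) THEN signed(a)]. ⇒ new: ready(a), signed(a).
[4] rule 7 [IF cold(a) and signed(a) THEN stale(rex)]; rule 8 [IF signed(a) and green(rex) THEN locked(rex)]; rule 13 [IF approved(rex) and signed(a) THEN has_feathers(a)]. ⇒ new: stale(rex), locked(rex), has_feathers(a).
Closure: {active(a), approved(rex), bird(a), blue(a), closed(a), cold(a), flagged(a), flies(a), green(rex), has_feathers(a), hot(a), large(rex), locked(rex), mammal(a), open(rex), penguin(rex), ready(a), signed(a), stale(rex), swims(rex), valid(a), visible(rex), wooden(rex)} — 23 facts.

23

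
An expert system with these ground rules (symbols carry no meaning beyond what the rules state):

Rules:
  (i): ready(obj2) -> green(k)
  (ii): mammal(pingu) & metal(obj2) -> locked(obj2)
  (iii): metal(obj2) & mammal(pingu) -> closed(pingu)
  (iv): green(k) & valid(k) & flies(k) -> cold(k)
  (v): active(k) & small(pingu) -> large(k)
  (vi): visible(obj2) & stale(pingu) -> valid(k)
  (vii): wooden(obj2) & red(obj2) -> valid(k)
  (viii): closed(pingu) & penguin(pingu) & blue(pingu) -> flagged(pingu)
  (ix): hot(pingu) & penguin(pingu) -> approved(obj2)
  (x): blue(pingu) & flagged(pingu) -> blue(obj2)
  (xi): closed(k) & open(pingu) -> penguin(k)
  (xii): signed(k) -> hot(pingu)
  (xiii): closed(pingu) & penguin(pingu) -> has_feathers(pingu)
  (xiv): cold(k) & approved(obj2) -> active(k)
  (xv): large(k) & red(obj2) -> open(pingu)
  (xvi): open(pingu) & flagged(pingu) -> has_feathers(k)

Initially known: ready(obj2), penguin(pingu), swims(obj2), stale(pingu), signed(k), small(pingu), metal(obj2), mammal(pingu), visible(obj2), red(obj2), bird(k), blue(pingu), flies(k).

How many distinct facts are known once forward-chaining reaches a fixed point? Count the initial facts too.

27

Round 1 fires (i), (ii), (iii), (vi), (xii), giving green(k), locked(obj2), closed(pingu), valid(k), hot(pingu).
Round 2 fires (iv), (viii), (ix), (xiii), giving cold(k), flagged(pingu), approved(obj2), has_feathers(pingu).
Round 3 fires (x), (xiv), giving blue(obj2), active(k).
Round 4 fires (v), giving large(k).
Round 5 fires (xv), giving open(pingu).
Round 6 fires (xvi), giving has_feathers(k).
Closure: {active(k), approved(obj2), bird(k), blue(obj2), blue(pingu), closed(pingu), cold(k), flagged(pingu), flies(k), green(k), has_feathers(k), has_feathers(pingu), hot(pingu), large(k), locked(obj2), mammal(pingu), metal(obj2), open(pingu), penguin(pingu), ready(obj2), red(obj2), signed(k), small(pingu), stale(pingu), swims(obj2), valid(k), visible(obj2)} — 27 facts.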